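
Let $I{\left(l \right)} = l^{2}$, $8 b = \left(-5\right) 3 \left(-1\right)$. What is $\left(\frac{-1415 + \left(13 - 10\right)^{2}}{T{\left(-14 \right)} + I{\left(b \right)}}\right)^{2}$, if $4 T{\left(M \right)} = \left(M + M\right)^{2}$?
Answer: $\frac{8097120256}{163047361} \approx 49.661$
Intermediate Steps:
$T{\left(M \right)} = M^{2}$ ($T{\left(M \right)} = \frac{\left(M + M\right)^{2}}{4} = \frac{\left(2 M\right)^{2}}{4} = \frac{4 M^{2}}{4} = M^{2}$)
$b = \frac{15}{8}$ ($b = \frac{\left(-5\right) 3 \left(-1\right)}{8} = \frac{\left(-15\right) \left(-1\right)}{8} = \frac{1}{8} \cdot 15 = \frac{15}{8} \approx 1.875$)
$\left(\frac{-1415 + \left(13 - 10\right)^{2}}{T{\left(-14 \right)} + I{\left(b \right)}}\right)^{2} = \left(\frac{-1415 + \left(13 - 10\right)^{2}}{\left(-14\right)^{2} + \left(\frac{15}{8}\right)^{2}}\right)^{2} = \left(\frac{-1415 + 3^{2}}{196 + \frac{225}{64}}\right)^{2} = \left(\frac{-1415 + 9}{\frac{12769}{64}}\right)^{2} = \left(\left(-1406\right) \frac{64}{12769}\right)^{2} = \left(- \frac{89984}{12769}\right)^{2} = \frac{8097120256}{163047361}$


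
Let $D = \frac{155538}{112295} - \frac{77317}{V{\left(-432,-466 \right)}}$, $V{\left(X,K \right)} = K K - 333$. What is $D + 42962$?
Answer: $\frac{1046069780384429}{24348138785} \approx 42963.0$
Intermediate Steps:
$V{\left(X,K \right)} = -333 + K^{2}$ ($V{\left(X,K \right)} = K^{2} - 333 = -333 + K^{2}$)
$D = \frac{25041903259}{24348138785}$ ($D = \frac{155538}{112295} - \frac{77317}{-333 + \left(-466\right)^{2}} = 155538 \cdot \frac{1}{112295} - \frac{77317}{-333 + 217156} = \frac{155538}{112295} - \frac{77317}{216823} = \frac{25041903259}{24348138785} \approx 1.0285$)
$D + 42962 = \frac{25041903259}{24348138785} + 42962 = \frac{1046069780384429}{24348138785}$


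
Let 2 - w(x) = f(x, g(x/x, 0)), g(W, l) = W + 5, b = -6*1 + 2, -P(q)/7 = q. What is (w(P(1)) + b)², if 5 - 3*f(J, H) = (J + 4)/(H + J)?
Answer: 64/9 ≈ 7.1111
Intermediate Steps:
P(q) = -7*q
b = -4 (b = -6 + 2 = -4)
g(W, l) = 5 + W
f(J, H) = 5/3 - (4 + J)/(3*(H + J)) (f(J, H) = 5/3 - (J + 4)/(3*(H + J)) = 5/3 - (4 + J)/(3*(H + J)))
w(x) = 2 - (26 + 4*x)/(3*(6 + x)) (w(x) = 2 - (-4 + 4*x + 5*(5 + x/x))/(3*((5 + x/x) + x)) = 2 - (-4 + 4*x + 5*(5 + 1))/(3*((5 + 1) + x)) = 2 - (-4 + 4*x + 5*6)/(3*(6 + x)) = 2 - (-4 + 4*x + 30)/(3*(6 + x)) = 2 - (26 + 4*x)/(3*(6 + x)))
(w(P(1)) + b)² = (2*(5 - 7*1)/(3*(6 - 7*1)) - 4)² = (2*(5 - 7)/(3*(6 - 7)) - 4)² = ((⅔)*(-2)/(-1) - 4)² = ((⅔)*(-1)*(-2) - 4)² = (4/3 - 4)² = (-8/3)² = 64/9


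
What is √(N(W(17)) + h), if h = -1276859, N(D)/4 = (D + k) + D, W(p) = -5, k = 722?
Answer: I*√1274011 ≈ 1128.7*I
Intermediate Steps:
N(D) = 2888 + 8*D (N(D) = 4*((D + 722) + D) = 4*((722 + D) + D) = 4*(722 + 2*D) = 2888 + 8*D)
√(N(W(17)) + h) = √((2888 + 8*(-5)) - 1276859) = √((2888 - 40) - 1276859) = √(2848 - 1276859) = √(-1274011) = I*√1274011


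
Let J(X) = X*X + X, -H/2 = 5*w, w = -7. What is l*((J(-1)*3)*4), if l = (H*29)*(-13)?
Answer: 0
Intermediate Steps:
H = 70 (H = -10*(-7) = -2*(-35) = 70)
J(X) = X + X² (J(X) = X² + X = X + X²)
l = -26390 (l = (70*29)*(-13) = 2030*(-13) = -26390)
l*((J(-1)*3)*4) = -26390*-(1 - 1)*3*4 = -26390*-1*0*3*4 = -26390*0*3*4 = -0*4 = -26390*0 = 0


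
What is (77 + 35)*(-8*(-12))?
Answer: 10752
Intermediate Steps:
(77 + 35)*(-8*(-12)) = 112*96 = 10752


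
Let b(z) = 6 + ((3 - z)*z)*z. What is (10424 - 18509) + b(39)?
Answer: -62835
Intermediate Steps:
b(z) = 6 + z²*(3 - z) (b(z) = 6 + (z*(3 - z))*z = 6 + z²*(3 - z))
(10424 - 18509) + b(39) = (10424 - 18509) + (6 - 1*39³ + 3*39²) = -8085 + (6 - 1*59319 + 3*1521) = -8085 + (6 - 59319 + 4563) = -8085 - 54750 = -62835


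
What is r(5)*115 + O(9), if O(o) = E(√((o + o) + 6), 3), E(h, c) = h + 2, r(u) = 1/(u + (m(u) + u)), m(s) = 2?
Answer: 139/12 + 2*√6 ≈ 16.482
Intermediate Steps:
r(u) = 1/(2 + 2*u) (r(u) = 1/(u + (2 + u)) = 1/(2 + 2*u))
E(h, c) = 2 + h
O(o) = 2 + √(6 + 2*o) (O(o) = 2 + √((o + o) + 6) = 2 + √(2*o + 6) = 2 + √(6 + 2*o))
r(5)*115 + O(9) = (1/(2*(1 + 5)))*115 + (2 + √(6 + 2*9)) = ((½)/6)*115 + (2 + √(6 + 18)) = ((½)*(⅙))*115 + (2 + √24) = (1/12)*115 + (2 + 2*√6) = 115/12 + (2 + 2*√6) = 139/12 + 2*√6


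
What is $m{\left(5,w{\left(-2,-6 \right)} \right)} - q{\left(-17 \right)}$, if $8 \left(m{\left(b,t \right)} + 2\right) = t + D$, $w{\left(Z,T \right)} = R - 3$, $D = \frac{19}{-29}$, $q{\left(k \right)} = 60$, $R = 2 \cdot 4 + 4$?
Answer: $- \frac{7071}{116} \approx -60.957$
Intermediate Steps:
$R = 12$ ($R = 8 + 4 = 12$)
$D = - \frac{19}{29}$ ($D = 19 \left(- \frac{1}{29}\right) = - \frac{19}{29} \approx -0.65517$)
$w{\left(Z,T \right)} = 9$ ($w{\left(Z,T \right)} = 12 - 3 = 9$)
$m{\left(b,t \right)} = - \frac{483}{232} + \frac{t}{8}$ ($m{\left(b,t \right)} = -2 + \frac{t - \frac{19}{29}}{8} = -2 + \frac{- \frac{19}{29} + t}{8} = -2 + \left(- \frac{19}{232} + \frac{t}{8}\right) = - \frac{483}{232} + \frac{t}{8}$)
$m{\left(5,w{\left(-2,-6 \right)} \right)} - q{\left(-17 \right)} = \left(- \frac{483}{232} + \frac{1}{8} \cdot 9\right) - 60 = \left(- \frac{483}{232} + \frac{9}{8}\right) - 60 = - \frac{111}{116} - 60 = - \frac{7071}{116}$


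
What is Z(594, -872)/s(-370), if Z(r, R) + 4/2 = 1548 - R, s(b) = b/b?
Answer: 2418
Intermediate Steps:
s(b) = 1
Z(r, R) = 1546 - R (Z(r, R) = -2 + (1548 - R) = 1546 - R)
Z(594, -872)/s(-370) = (1546 - 1*(-872))/1 = (1546 + 872)*1 = 2418*1 = 2418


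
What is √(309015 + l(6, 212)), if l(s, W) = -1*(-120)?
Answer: √309135 ≈ 556.00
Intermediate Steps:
l(s, W) = 120
√(309015 + l(6, 212)) = √(309015 + 120) = √309135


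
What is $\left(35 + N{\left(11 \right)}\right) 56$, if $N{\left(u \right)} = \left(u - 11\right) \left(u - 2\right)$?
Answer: $1960$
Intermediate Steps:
$N{\left(u \right)} = \left(-11 + u\right) \left(-2 + u\right)$
$\left(35 + N{\left(11 \right)}\right) 56 = \left(35 + \left(22 + 11^{2} - 143\right)\right) 56 = \left(35 + \left(22 + 121 - 143\right)\right) 56 = \left(35 + 0\right) 56 = 35 \cdot 56 = 1960$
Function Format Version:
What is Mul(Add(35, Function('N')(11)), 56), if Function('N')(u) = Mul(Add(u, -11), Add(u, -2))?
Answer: 1960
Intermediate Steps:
Function('N')(u) = Mul(Add(-11, u), Add(-2, u))
Mul(Add(35, Function('N')(11)), 56) = Mul(Add(35, Add(22, Pow(11, 2), Mul(-13, 11))), 56) = Mul(Add(35, Add(22, 121, -143)), 56) = Mul(Add(35, 0), 56) = Mul(35, 56) = 1960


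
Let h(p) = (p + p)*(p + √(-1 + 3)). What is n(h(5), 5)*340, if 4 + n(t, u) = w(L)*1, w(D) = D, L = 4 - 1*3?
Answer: -1020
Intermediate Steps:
L = 1 (L = 4 - 3 = 1)
h(p) = 2*p*(p + √2) (h(p) = (2*p)*(p + √2) = 2*p*(p + √2))
n(t, u) = -3 (n(t, u) = -4 + 1*1 = -4 + 1 = -3)
n(h(5), 5)*340 = -3*340 = -1020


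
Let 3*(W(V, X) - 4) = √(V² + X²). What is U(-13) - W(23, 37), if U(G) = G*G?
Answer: 165 - √1898/3 ≈ 150.48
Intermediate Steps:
U(G) = G²
W(V, X) = 4 + √(V² + X²)/3
U(-13) - W(23, 37) = (-13)² - (4 + √(23² + 37²)/3) = 169 - (4 + √(529 + 1369)/3) = 169 - (4 + √1898/3) = 169 + (-4 - √1898/3) = 165 - √1898/3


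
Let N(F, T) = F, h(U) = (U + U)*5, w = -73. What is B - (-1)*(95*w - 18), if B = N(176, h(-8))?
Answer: -6777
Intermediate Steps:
h(U) = 10*U (h(U) = (2*U)*5 = 10*U)
B = 176
B - (-1)*(95*w - 18) = 176 - (-1)*(95*(-73) - 18) = 176 - (-1)*(-6935 - 18) = 176 - (-1)*(-6953) = 176 - 1*6953 = 176 - 6953 = -6777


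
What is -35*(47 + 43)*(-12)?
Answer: 37800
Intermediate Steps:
-35*(47 + 43)*(-12) = -35*90*(-12) = -3150*(-12) = 37800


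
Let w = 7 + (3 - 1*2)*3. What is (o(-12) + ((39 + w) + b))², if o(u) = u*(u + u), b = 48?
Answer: 148225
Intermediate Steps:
w = 10 (w = 7 + (3 - 2)*3 = 7 + 1*3 = 7 + 3 = 10)
o(u) = 2*u² (o(u) = u*(2*u) = 2*u²)
(o(-12) + ((39 + w) + b))² = (2*(-12)² + ((39 + 10) + 48))² = (2*144 + (49 + 48))² = (288 + 97)² = 385² = 148225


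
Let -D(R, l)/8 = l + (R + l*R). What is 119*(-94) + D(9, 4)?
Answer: -11578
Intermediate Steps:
D(R, l) = -8*R - 8*l - 8*R*l (D(R, l) = -8*(l + (R + l*R)) = -8*(l + (R + R*l)) = -8*(R + l + R*l) = -8*R - 8*l - 8*R*l)
119*(-94) + D(9, 4) = 119*(-94) + (-8*9 - 8*4 - 8*9*4) = -11186 + (-72 - 32 - 288) = -11186 - 392 = -11578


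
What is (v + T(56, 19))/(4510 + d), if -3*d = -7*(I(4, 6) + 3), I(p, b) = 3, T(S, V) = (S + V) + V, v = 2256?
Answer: 1175/2262 ≈ 0.51945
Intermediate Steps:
T(S, V) = S + 2*V
d = 14 (d = -(-7)*(3 + 3)/3 = -(-7)*6/3 = -⅓*(-42) = 14)
(v + T(56, 19))/(4510 + d) = (2256 + (56 + 2*19))/(4510 + 14) = (2256 + (56 + 38))/4524 = (2256 + 94)*(1/4524) = 2350*(1/4524) = 1175/2262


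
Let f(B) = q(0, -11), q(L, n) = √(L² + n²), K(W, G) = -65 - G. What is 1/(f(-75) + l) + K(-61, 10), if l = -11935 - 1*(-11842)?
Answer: -6151/82 ≈ -75.012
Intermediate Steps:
f(B) = 11 (f(B) = √(0² + (-11)²) = √(0 + 121) = √121 = 11)
l = -93 (l = -11935 + 11842 = -93)
1/(f(-75) + l) + K(-61, 10) = 1/(11 - 93) + (-65 - 1*10) = 1/(-82) + (-65 - 10) = -1/82 - 75 = -6151/82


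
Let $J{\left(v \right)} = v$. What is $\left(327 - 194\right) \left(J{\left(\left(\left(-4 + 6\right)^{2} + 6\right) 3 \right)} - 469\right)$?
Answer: $-58387$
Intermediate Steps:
$\left(327 - 194\right) \left(J{\left(\left(\left(-4 + 6\right)^{2} + 6\right) 3 \right)} - 469\right) = \left(327 - 194\right) \left(\left(\left(-4 + 6\right)^{2} + 6\right) 3 - 469\right) = 133 \left(\left(2^{2} + 6\right) 3 - 469\right) = 133 \left(\left(4 + 6\right) 3 - 469\right) = 133 \left(10 \cdot 3 - 469\right) = 133 \left(30 - 469\right) = 133 \left(-439\right) = -58387$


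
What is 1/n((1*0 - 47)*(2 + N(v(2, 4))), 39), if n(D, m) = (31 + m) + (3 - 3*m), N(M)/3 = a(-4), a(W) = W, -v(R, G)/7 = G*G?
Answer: -1/44 ≈ -0.022727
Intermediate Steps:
v(R, G) = -7*G² (v(R, G) = -7*G*G = -7*G²)
N(M) = -12 (N(M) = 3*(-4) = -12)
n(D, m) = 34 - 2*m
1/n((1*0 - 47)*(2 + N(v(2, 4))), 39) = 1/(34 - 2*39) = 1/(34 - 78) = 1/(-44) = -1/44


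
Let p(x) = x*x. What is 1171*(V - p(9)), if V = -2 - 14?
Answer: -113587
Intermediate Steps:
V = -16
p(x) = x²
1171*(V - p(9)) = 1171*(-16 - 1*9²) = 1171*(-16 - 1*81) = 1171*(-16 - 81) = 1171*(-97) = -113587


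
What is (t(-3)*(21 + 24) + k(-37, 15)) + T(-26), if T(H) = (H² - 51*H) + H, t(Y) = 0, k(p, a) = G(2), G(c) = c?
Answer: 1978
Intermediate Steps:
k(p, a) = 2
T(H) = H² - 50*H
(t(-3)*(21 + 24) + k(-37, 15)) + T(-26) = (0*(21 + 24) + 2) - 26*(-50 - 26) = (0*45 + 2) - 26*(-76) = (0 + 2) + 1976 = 2 + 1976 = 1978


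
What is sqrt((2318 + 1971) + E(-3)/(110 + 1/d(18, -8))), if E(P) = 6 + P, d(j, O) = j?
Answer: sqrt(16831691303)/1981 ≈ 65.491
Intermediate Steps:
sqrt((2318 + 1971) + E(-3)/(110 + 1/d(18, -8))) = sqrt((2318 + 1971) + (6 - 3)/(110 + 1/18)) = sqrt(4289 + 3/(110 + 1/18)) = sqrt(4289 + 3/(1981/18)) = sqrt(4289 + (18/1981)*3) = sqrt(4289 + 54/1981) = sqrt(8496563/1981) = sqrt(16831691303)/1981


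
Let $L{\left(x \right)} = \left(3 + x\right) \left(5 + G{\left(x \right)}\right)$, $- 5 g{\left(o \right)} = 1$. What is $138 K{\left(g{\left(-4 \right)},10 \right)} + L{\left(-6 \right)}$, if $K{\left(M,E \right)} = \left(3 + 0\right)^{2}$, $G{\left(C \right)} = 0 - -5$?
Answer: $1212$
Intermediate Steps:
$G{\left(C \right)} = 5$ ($G{\left(C \right)} = 0 + 5 = 5$)
$g{\left(o \right)} = - \frac{1}{5}$ ($g{\left(o \right)} = \left(- \frac{1}{5}\right) 1 = - \frac{1}{5}$)
$K{\left(M,E \right)} = 9$ ($K{\left(M,E \right)} = 3^{2} = 9$)
$L{\left(x \right)} = 30 + 10 x$ ($L{\left(x \right)} = \left(3 + x\right) \left(5 + 5\right) = \left(3 + x\right) 10 = 30 + 10 x$)
$138 K{\left(g{\left(-4 \right)},10 \right)} + L{\left(-6 \right)} = 138 \cdot 9 + \left(30 + 10 \left(-6\right)\right) = 1242 + \left(30 - 60\right) = 1242 - 30 = 1212$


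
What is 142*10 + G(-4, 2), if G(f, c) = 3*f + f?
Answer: 1404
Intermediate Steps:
G(f, c) = 4*f
142*10 + G(-4, 2) = 142*10 + 4*(-4) = 1420 - 16 = 1404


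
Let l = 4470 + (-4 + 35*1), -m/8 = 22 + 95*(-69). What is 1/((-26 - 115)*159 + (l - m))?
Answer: -1/70182 ≈ -1.4249e-5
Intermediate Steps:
m = 52264 (m = -8*(22 + 95*(-69)) = -8*(22 - 6555) = -8*(-6533) = 52264)
l = 4501 (l = 4470 + (-4 + 35) = 4470 + 31 = 4501)
1/((-26 - 115)*159 + (l - m)) = 1/((-26 - 115)*159 + (4501 - 1*52264)) = 1/(-141*159 + (4501 - 52264)) = 1/(-22419 - 47763) = 1/(-70182) = -1/70182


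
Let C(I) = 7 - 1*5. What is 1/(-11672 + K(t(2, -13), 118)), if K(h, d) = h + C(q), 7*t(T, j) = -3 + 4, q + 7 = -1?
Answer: -7/81689 ≈ -8.5691e-5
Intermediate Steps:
q = -8 (q = -7 - 1 = -8)
C(I) = 2 (C(I) = 7 - 5 = 2)
t(T, j) = ⅐ (t(T, j) = (-3 + 4)/7 = (⅐)*1 = ⅐)
K(h, d) = 2 + h (K(h, d) = h + 2 = 2 + h)
1/(-11672 + K(t(2, -13), 118)) = 1/(-11672 + (2 + ⅐)) = 1/(-11672 + 15/7) = 1/(-81689/7) = -7/81689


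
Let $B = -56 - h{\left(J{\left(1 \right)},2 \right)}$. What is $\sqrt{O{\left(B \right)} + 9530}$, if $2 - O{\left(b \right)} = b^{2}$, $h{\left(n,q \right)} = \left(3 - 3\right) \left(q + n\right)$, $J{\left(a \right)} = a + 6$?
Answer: $2 \sqrt{1599} \approx 79.975$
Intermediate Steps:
$J{\left(a \right)} = 6 + a$
$h{\left(n,q \right)} = 0$ ($h{\left(n,q \right)} = 0 \left(n + q\right) = 0$)
$B = -56$ ($B = -56 - 0 = -56 + 0 = -56$)
$O{\left(b \right)} = 2 - b^{2}$
$\sqrt{O{\left(B \right)} + 9530} = \sqrt{\left(2 - \left(-56\right)^{2}\right) + 9530} = \sqrt{\left(2 - 3136\right) + 9530} = \sqrt{-3134 + 9530} = \sqrt{6396} = 2 \sqrt{1599}$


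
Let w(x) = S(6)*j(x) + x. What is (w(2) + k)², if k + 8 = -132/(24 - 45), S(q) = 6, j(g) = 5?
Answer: 44944/49 ≈ 917.22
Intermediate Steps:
k = -12/7 (k = -8 - 132/(24 - 45) = -8 - 132/(-21) = -8 - 132*(-1/21) = -8 + 44/7 = -12/7 ≈ -1.7143)
w(x) = 30 + x (w(x) = 6*5 + x = 30 + x)
(w(2) + k)² = ((30 + 2) - 12/7)² = (32 - 12/7)² = (212/7)² = 44944/49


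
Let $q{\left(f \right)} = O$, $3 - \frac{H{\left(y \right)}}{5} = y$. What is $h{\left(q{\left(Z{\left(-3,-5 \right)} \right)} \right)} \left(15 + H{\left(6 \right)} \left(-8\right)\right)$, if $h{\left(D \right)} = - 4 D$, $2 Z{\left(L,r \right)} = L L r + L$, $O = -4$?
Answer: $2160$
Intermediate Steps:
$H{\left(y \right)} = 15 - 5 y$
$Z{\left(L,r \right)} = \frac{L}{2} + \frac{r L^{2}}{2}$ ($Z{\left(L,r \right)} = \frac{L L r + L}{2} = \frac{L^{2} r + L}{2} = \frac{r L^{2} + L}{2} = \frac{L + r L^{2}}{2} = \frac{L}{2} + \frac{r L^{2}}{2}$)
$q{\left(f \right)} = -4$
$h{\left(q{\left(Z{\left(-3,-5 \right)} \right)} \right)} \left(15 + H{\left(6 \right)} \left(-8\right)\right) = \left(-4\right) \left(-4\right) \left(15 + \left(15 - 30\right) \left(-8\right)\right) = 16 \left(15 + \left(15 - 30\right) \left(-8\right)\right) = 16 \left(15 - -120\right) = 16 \left(15 + 120\right) = 16 \cdot 135 = 2160$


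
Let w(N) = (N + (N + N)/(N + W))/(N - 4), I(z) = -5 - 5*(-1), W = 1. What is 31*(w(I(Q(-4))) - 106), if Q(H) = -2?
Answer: -3286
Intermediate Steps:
I(z) = 0 (I(z) = -5 + 5 = 0)
w(N) = (N + 2*N/(1 + N))/(-4 + N) (w(N) = (N + (N + N)/(N + 1))/(N - 4) = (N + (2*N)/(1 + N))/(-4 + N) = (N + 2*N/(1 + N))/(-4 + N))
31*(w(I(Q(-4))) - 106) = 31*(0*(3 + 0)/(-4 + 0² - 3*0) - 106) = 31*(0*3/(-4 + 0 + 0) - 106) = 31*(0*3/(-4) - 106) = 31*(0*(-¼)*3 - 106) = 31*(0 - 106) = 31*(-106) = -3286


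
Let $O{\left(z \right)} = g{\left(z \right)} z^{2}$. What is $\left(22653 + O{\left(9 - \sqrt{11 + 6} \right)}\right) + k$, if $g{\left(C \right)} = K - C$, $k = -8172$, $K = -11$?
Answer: $12215 + 458 \sqrt{17} \approx 14103.0$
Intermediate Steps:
$g{\left(C \right)} = -11 - C$
$O{\left(z \right)} = z^{2} \left(-11 - z\right)$ ($O{\left(z \right)} = \left(-11 - z\right) z^{2} = z^{2} \left(-11 - z\right)$)
$\left(22653 + O{\left(9 - \sqrt{11 + 6} \right)}\right) + k = \left(22653 + \left(9 - \sqrt{11 + 6}\right)^{2} \left(-11 - \left(9 - \sqrt{11 + 6}\right)\right)\right) - 8172 = \left(22653 + \left(9 - \sqrt{17}\right)^{2} \left(-11 - \left(9 - \sqrt{17}\right)\right)\right) - 8172 = \left(22653 + \left(9 - \sqrt{17}\right)^{2} \left(-20 + \sqrt{17}\right)\right) - 8172 = 14481 + \left(9 - \sqrt{17}\right)^{2} \left(-20 + \sqrt{17}\right)$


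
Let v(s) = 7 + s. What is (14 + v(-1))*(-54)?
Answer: -1080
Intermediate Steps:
(14 + v(-1))*(-54) = (14 + (7 - 1))*(-54) = (14 + 6)*(-54) = 20*(-54) = -1080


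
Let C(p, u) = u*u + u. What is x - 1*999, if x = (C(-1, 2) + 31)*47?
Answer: 740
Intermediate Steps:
C(p, u) = u + u**2 (C(p, u) = u**2 + u = u + u**2)
x = 1739 (x = (2*(1 + 2) + 31)*47 = (2*3 + 31)*47 = (6 + 31)*47 = 37*47 = 1739)
x - 1*999 = 1739 - 1*999 = 1739 - 999 = 740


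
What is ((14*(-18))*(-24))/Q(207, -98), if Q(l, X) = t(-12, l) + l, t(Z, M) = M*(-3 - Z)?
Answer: 336/115 ≈ 2.9217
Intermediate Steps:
Q(l, X) = 10*l (Q(l, X) = -l*(3 - 12) + l = -1*l*(-9) + l = 9*l + l = 10*l)
((14*(-18))*(-24))/Q(207, -98) = ((14*(-18))*(-24))/((10*207)) = -252*(-24)/2070 = 6048*(1/2070) = 336/115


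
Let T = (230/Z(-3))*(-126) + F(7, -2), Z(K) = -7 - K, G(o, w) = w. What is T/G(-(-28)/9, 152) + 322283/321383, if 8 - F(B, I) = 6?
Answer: 2378049617/48850216 ≈ 48.680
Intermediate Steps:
F(B, I) = 2 (F(B, I) = 8 - 1*6 = 8 - 6 = 2)
T = 7247 (T = (230/(-7 - 1*(-3)))*(-126) + 2 = (230/(-7 + 3))*(-126) + 2 = (230/(-4))*(-126) + 2 = (230*(-1/4))*(-126) + 2 = -115/2*(-126) + 2 = 7245 + 2 = 7247)
T/G(-(-28)/9, 152) + 322283/321383 = 7247/152 + 322283/321383 = 2378049617/48850216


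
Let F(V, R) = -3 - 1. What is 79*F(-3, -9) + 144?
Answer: -172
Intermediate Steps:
F(V, R) = -4
79*F(-3, -9) + 144 = 79*(-4) + 144 = -316 + 144 = -172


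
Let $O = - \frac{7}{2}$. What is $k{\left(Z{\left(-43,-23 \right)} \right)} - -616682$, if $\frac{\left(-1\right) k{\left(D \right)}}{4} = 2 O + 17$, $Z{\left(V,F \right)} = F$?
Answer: $616642$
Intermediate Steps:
$O = - \frac{7}{2}$ ($O = \left(-7\right) \frac{1}{2} = - \frac{7}{2} \approx -3.5$)
$k{\left(D \right)} = -40$ ($k{\left(D \right)} = - 4 \left(2 \left(- \frac{7}{2}\right) + 17\right) = - 4 \left(-7 + 17\right) = \left(-4\right) 10 = -40$)
$k{\left(Z{\left(-43,-23 \right)} \right)} - -616682 = -40 - -616682 = -40 + 616682 = 616642$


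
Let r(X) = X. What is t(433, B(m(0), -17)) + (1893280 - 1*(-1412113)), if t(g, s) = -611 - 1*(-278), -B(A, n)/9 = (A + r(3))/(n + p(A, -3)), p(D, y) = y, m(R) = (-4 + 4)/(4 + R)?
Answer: 3305060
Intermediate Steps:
m(R) = 0 (m(R) = 0/(4 + R) = 0)
B(A, n) = -9*(3 + A)/(-3 + n) (B(A, n) = -9*(A + 3)/(n - 3) = -9*(3 + A)/(-3 + n))
t(g, s) = -333 (t(g, s) = -611 + 278 = -333)
t(433, B(m(0), -17)) + (1893280 - 1*(-1412113)) = -333 + (1893280 - 1*(-1412113)) = -333 + (1893280 + 1412113) = -333 + 3305393 = 3305060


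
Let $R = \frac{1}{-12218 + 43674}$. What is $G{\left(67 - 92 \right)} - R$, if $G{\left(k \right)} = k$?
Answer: $- \frac{786401}{31456} \approx -25.0$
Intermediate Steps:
$R = \frac{1}{31456} \approx 3.179 \cdot 10^{-5}$
$G{\left(67 - 92 \right)} - R = \left(67 - 92\right) - \frac{1}{31456} = -25 - \frac{1}{31456} = - \frac{786401}{31456}$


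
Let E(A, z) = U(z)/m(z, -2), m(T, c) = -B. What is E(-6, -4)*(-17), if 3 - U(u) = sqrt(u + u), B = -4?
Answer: -51/4 + 17*I*sqrt(2)/2 ≈ -12.75 + 12.021*I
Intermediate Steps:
m(T, c) = 4 (m(T, c) = -1*(-4) = 4)
U(u) = 3 - sqrt(2)*sqrt(u) (U(u) = 3 - sqrt(u + u) = 3 - sqrt(2*u) = 3 - sqrt(2)*sqrt(u))
E(A, z) = 3/4 - sqrt(2)*sqrt(z)/4 (E(A, z) = (3 - sqrt(2)*sqrt(z))/4 = (3 - sqrt(2)*sqrt(z))*(1/4) = 3/4 - sqrt(2)*sqrt(z)/4)
E(-6, -4)*(-17) = (3/4 - sqrt(2)*sqrt(-4)/4)*(-17) = (3/4 - sqrt(2)*2*I/4)*(-17) = (3/4 - I*sqrt(2)/2)*(-17) = -51/4 + 17*I*sqrt(2)/2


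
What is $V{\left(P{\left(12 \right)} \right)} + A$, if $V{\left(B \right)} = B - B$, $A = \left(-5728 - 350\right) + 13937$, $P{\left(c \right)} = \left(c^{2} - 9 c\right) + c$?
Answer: $7859$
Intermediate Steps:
$P{\left(c \right)} = c^{2} - 8 c$
$A = 7859$ ($A = -6078 + 13937 = 7859$)
$V{\left(B \right)} = 0$
$V{\left(P{\left(12 \right)} \right)} + A = 0 + 7859 = 7859$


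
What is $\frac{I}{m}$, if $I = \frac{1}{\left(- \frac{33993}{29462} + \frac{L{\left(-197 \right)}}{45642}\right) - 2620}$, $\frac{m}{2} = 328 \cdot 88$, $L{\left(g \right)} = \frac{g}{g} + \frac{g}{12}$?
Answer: $- \frac{1008528453}{152604459778705616} \approx -6.6088 \cdot 10^{-9}$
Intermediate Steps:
$L{\left(g \right)} = 1 + \frac{g}{12}$ ($L{\left(g \right)} = 1 + g \frac{1}{12} = 1 + \frac{g}{12}$)
$m = 57728$ ($m = 2 \cdot 328 \cdot 88 = 2 \cdot 28864 = 57728$)
$I = - \frac{8068227624}{21148068151151}$ ($I = \frac{1}{\left(- \frac{33993}{29462} + \frac{1 + \frac{1}{12} \left(-197\right)}{45642}\right) - 2620} = \frac{1}{\left(\left(-33993\right) \frac{1}{29462} + \left(1 - \frac{197}{12}\right) \frac{1}{45642}\right) - 2620} = \frac{1}{\left(- \frac{33993}{29462} - \frac{185}{547704}\right) - 2620} = \frac{1}{- \frac{9311776271}{8068227624} - 2620} = \frac{1}{- \frac{21148068151151}{8068227624}} = - \frac{8068227624}{21148068151151} \approx -0.00038151$)
$\frac{I}{m} = - \frac{8068227624}{21148068151151 \cdot 57728} = \left(- \frac{8068227624}{21148068151151}\right) \frac{1}{57728} = - \frac{1008528453}{152604459778705616}$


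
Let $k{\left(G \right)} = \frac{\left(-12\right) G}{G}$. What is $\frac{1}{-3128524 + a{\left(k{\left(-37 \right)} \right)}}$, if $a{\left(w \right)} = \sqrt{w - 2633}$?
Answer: $- \frac{3128524}{9787662421221} - \frac{23 i \sqrt{5}}{9787662421221} \approx -3.1964 \cdot 10^{-7} - 5.2545 \cdot 10^{-12} i$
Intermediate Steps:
$k{\left(G \right)} = -12$
$a{\left(w \right)} = \sqrt{-2633 + w}$
$\frac{1}{-3128524 + a{\left(k{\left(-37 \right)} \right)}} = \frac{1}{-3128524 + \sqrt{-2633 - 12}} = \frac{1}{-3128524 + \sqrt{-2645}} = \frac{1}{-3128524 + 23 i \sqrt{5}}$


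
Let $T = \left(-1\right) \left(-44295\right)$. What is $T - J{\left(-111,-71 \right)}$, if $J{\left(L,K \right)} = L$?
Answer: $44406$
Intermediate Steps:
$T = 44295$
$T - J{\left(-111,-71 \right)} = 44295 - -111 = 44295 + 111 = 44406$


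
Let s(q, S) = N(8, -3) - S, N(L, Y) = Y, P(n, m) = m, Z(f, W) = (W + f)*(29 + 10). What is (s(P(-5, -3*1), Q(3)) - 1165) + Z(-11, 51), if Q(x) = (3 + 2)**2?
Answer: 367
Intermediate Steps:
Z(f, W) = 39*W + 39*f (Z(f, W) = (W + f)*39 = 39*W + 39*f)
Q(x) = 25 (Q(x) = 5**2 = 25)
s(q, S) = -3 - S
(s(P(-5, -3*1), Q(3)) - 1165) + Z(-11, 51) = ((-3 - 1*25) - 1165) + (39*51 + 39*(-11)) = ((-3 - 25) - 1165) + (1989 - 429) = (-28 - 1165) + 1560 = -1193 + 1560 = 367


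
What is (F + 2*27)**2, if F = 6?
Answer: 3600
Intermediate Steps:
(F + 2*27)**2 = (6 + 2*27)**2 = (6 + 54)**2 = 60**2 = 3600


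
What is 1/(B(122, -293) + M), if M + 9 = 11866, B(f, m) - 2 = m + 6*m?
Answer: 1/9808 ≈ 0.00010196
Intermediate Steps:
B(f, m) = 2 + 7*m (B(f, m) = 2 + (m + 6*m) = 2 + 7*m)
M = 11857 (M = -9 + 11866 = 11857)
1/(B(122, -293) + M) = 1/((2 + 7*(-293)) + 11857) = 1/((2 - 2051) + 11857) = 1/(-2049 + 11857) = 1/9808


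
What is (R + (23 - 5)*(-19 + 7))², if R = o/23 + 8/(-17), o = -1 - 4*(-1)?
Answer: 7155298921/152881 ≈ 46803.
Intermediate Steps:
o = 3 (o = -1 + 4 = 3)
R = -133/391 (R = 3/23 + 8/(-17) = 3*(1/23) + 8*(-1/17) = 3/23 - 8/17 = -133/391 ≈ -0.34015)
(R + (23 - 5)*(-19 + 7))² = (-133/391 + (23 - 5)*(-19 + 7))² = (-133/391 + 18*(-12))² = (-133/391 - 216)² = (-84589/391)² = 7155298921/152881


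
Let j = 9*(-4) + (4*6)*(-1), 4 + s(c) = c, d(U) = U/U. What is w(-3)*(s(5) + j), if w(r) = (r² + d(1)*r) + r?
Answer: -177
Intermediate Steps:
d(U) = 1
s(c) = -4 + c
w(r) = r² + 2*r (w(r) = (r² + 1*r) + r = (r² + r) + r = (r + r²) + r = r² + 2*r)
j = -60 (j = -36 + 24*(-1) = -36 - 24 = -60)
w(-3)*(s(5) + j) = (-3*(2 - 3))*((-4 + 5) - 60) = (-3*(-1))*(1 - 60) = 3*(-59) = -177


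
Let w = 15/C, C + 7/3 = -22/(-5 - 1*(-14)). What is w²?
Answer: 18225/1849 ≈ 9.8567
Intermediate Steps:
C = -43/9 (C = -7/3 - 22/(-5 - 1*(-14)) = -7/3 - 22/(-5 + 14) = -7/3 - 22/9 = -43/9 ≈ -4.7778)
w = -135/43 (w = 15/(-43/9) = 15*(-9/43) = -135/43 ≈ -3.1395)
w² = (-135/43)² = 18225/1849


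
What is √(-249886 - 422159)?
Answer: I*√672045 ≈ 819.78*I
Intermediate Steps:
√(-249886 - 422159) = √(-672045) = I*√672045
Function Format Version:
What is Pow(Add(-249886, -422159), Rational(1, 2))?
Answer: Mul(I, Pow(672045, Rational(1, 2))) ≈ Mul(819.78, I)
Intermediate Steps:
Pow(Add(-249886, -422159), Rational(1, 2)) = Pow(-672045, Rational(1, 2)) = Mul(I, Pow(672045, Rational(1, 2)))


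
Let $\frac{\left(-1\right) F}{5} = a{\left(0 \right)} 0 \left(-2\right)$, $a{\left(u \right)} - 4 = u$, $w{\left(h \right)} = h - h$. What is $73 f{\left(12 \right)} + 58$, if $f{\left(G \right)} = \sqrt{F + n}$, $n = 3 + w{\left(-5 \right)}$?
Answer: $58 + 73 \sqrt{3} \approx 184.44$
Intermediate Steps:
$w{\left(h \right)} = 0$
$a{\left(u \right)} = 4 + u$
$n = 3$ ($n = 3 + 0 = 3$)
$F = 0$ ($F = - 5 \left(4 + 0\right) 0 \left(-2\right) = - 5 \cdot 4 \cdot 0 \left(-2\right) = - 5 \cdot 0 \left(-2\right) = \left(-5\right) 0 = 0$)
$f{\left(G \right)} = \sqrt{3}$ ($f{\left(G \right)} = \sqrt{0 + 3} = \sqrt{3}$)
$73 f{\left(12 \right)} + 58 = 73 \sqrt{3} + 58 = 58 + 73 \sqrt{3}$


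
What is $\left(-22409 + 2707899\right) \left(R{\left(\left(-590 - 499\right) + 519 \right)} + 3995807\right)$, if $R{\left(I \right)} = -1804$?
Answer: $10725855116470$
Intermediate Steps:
$\left(-22409 + 2707899\right) \left(R{\left(\left(-590 - 499\right) + 519 \right)} + 3995807\right) = \left(-22409 + 2707899\right) \left(-1804 + 3995807\right) = 2685490 \cdot 3994003 = 10725855116470$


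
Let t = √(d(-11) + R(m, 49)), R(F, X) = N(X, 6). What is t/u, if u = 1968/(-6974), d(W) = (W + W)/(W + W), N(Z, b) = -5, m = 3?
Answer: -3487*I/492 ≈ -7.0874*I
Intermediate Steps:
R(F, X) = -5
d(W) = 1 (d(W) = (2*W)/((2*W)) = (2*W)*(1/(2*W)) = 1)
u = -984/3487 (u = 1968*(-1/6974) = -984/3487 ≈ -0.28219)
t = 2*I (t = √(1 - 5) = √(-4) = 2*I ≈ 2.0*I)
t/u = (2*I)/(-984/3487) = (2*I)*(-3487/984) = -3487*I/492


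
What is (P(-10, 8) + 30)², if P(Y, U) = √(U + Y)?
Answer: (30 + I*√2)² ≈ 898.0 + 84.853*I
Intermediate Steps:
(P(-10, 8) + 30)² = (√(8 - 10) + 30)² = (√(-2) + 30)² = (I*√2 + 30)² = (30 + I*√2)²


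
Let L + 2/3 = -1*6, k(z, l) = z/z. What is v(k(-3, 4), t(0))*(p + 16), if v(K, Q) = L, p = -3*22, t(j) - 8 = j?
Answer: 1000/3 ≈ 333.33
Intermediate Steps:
t(j) = 8 + j
p = -66
k(z, l) = 1
L = -20/3 (L = -⅔ - 1*6 = -⅔ - 6 = -20/3 ≈ -6.6667)
v(K, Q) = -20/3
v(k(-3, 4), t(0))*(p + 16) = -20*(-66 + 16)/3 = -20/3*(-50) = 1000/3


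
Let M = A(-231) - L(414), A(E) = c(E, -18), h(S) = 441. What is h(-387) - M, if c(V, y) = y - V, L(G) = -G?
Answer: -186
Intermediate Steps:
A(E) = -18 - E
M = 627 (M = (-18 - 1*(-231)) - (-1)*414 = (-18 + 231) - 1*(-414) = 213 + 414 = 627)
h(-387) - M = 441 - 1*627 = 441 - 627 = -186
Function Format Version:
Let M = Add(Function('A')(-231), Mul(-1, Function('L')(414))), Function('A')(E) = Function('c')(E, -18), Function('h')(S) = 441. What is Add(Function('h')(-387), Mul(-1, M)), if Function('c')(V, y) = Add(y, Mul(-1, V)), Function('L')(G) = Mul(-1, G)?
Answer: -186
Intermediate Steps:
Function('A')(E) = Add(-18, Mul(-1, E))
M = 627 (M = Add(Add(-18, Mul(-1, -231)), Mul(-1, Mul(-1, 414))) = Add(Add(-18, 231), Mul(-1, -414)) = Add(213, 414) = 627)
Add(Function('h')(-387), Mul(-1, M)) = Add(441, Mul(-1, 627)) = Add(441, -627) = -186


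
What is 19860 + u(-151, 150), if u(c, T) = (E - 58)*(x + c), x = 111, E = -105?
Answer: 26380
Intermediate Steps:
u(c, T) = -18093 - 163*c (u(c, T) = (-105 - 58)*(111 + c) = -163*(111 + c) = -18093 - 163*c)
19860 + u(-151, 150) = 19860 + (-18093 - 163*(-151)) = 19860 + (-18093 + 24613) = 19860 + 6520 = 26380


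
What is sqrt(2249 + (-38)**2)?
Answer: sqrt(3693) ≈ 60.770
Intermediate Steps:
sqrt(2249 + (-38)**2) = sqrt(2249 + 1444) = sqrt(3693)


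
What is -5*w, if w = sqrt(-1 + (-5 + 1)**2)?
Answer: -5*sqrt(15) ≈ -19.365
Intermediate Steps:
w = sqrt(15) (w = sqrt(-1 + (-4)**2) = sqrt(-1 + 16) = sqrt(15) ≈ 3.8730)
-5*w = -5*sqrt(15)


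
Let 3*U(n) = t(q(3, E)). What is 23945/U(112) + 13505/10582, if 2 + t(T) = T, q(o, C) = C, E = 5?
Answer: 6848635/286 ≈ 23946.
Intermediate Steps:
t(T) = -2 + T
U(n) = 1 (U(n) = (-2 + 5)/3 = (⅓)*3 = 1)
23945/U(112) + 13505/10582 = 23945/1 + 13505/10582 = 23945*1 + 13505*(1/10582) = 23945 + 365/286 = 6848635/286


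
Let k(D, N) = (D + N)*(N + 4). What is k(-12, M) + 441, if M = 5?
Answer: 378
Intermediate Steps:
k(D, N) = (4 + N)*(D + N) (k(D, N) = (D + N)*(4 + N) = (4 + N)*(D + N))
k(-12, M) + 441 = (5² + 4*(-12) + 4*5 - 12*5) + 441 = (25 - 48 + 20 - 60) + 441 = -63 + 441 = 378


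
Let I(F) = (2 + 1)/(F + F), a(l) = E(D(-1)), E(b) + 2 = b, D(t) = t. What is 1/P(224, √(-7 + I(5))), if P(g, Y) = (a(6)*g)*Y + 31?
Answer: 155/15132869 + 336*I*√670/15132869 ≈ 1.0243e-5 + 0.00057472*I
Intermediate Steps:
E(b) = -2 + b
a(l) = -3 (a(l) = -2 - 1 = -3)
I(F) = 3/(2*F) (I(F) = 3/((2*F)) = 3*(1/(2*F)) = 3/(2*F))
P(g, Y) = 31 - 3*Y*g (P(g, Y) = (-3*g)*Y + 31 = -3*Y*g + 31 = 31 - 3*Y*g)
1/P(224, √(-7 + I(5))) = 1/(31 - 3*√(-7 + (3/2)/5)*224) = 1/(31 - 3*√(-7 + (3/2)*(⅕))*224) = 1/(31 - 3*√(-7 + 3/10)*224) = 1/(31 - 3*√(-67/10)*224) = 1/(31 - 3*I*√670/10*224) = 1/(31 - 336*I*√670/5)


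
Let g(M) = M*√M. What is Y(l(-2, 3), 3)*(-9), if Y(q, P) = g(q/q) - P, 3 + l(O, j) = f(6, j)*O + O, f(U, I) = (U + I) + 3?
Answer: 18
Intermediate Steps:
f(U, I) = 3 + I + U (f(U, I) = (I + U) + 3 = 3 + I + U)
l(O, j) = -3 + O + O*(9 + j) (l(O, j) = -3 + ((3 + j + 6)*O + O) = -3 + ((9 + j)*O + O) = -3 + (O*(9 + j) + O) = -3 + (O + O*(9 + j)) = -3 + O + O*(9 + j))
g(M) = M^(3/2)
Y(q, P) = 1 - P (Y(q, P) = (q/q)^(3/2) - P = 1^(3/2) - P = 1 - P)
Y(l(-2, 3), 3)*(-9) = (1 - 1*3)*(-9) = (1 - 3)*(-9) = -2*(-9) = 18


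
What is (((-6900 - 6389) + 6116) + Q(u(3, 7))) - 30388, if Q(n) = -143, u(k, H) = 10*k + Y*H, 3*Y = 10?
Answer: -37704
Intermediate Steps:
Y = 10/3 (Y = (⅓)*10 = 10/3 ≈ 3.3333)
u(k, H) = 10*k + 10*H/3
(((-6900 - 6389) + 6116) + Q(u(3, 7))) - 30388 = (((-6900 - 6389) + 6116) - 143) - 30388 = ((-13289 + 6116) - 143) - 30388 = (-7173 - 143) - 30388 = -7316 - 30388 = -37704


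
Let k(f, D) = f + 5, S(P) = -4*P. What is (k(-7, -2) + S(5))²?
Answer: 484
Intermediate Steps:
k(f, D) = 5 + f
(k(-7, -2) + S(5))² = ((5 - 7) - 4*5)² = (-2 - 20)² = (-22)² = 484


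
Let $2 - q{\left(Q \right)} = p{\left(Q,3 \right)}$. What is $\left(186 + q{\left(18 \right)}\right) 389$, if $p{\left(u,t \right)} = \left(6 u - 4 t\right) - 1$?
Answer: $36177$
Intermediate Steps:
$p{\left(u,t \right)} = -1 - 4 t + 6 u$ ($p{\left(u,t \right)} = \left(- 4 t + 6 u\right) - 1 = -1 - 4 t + 6 u$)
$q{\left(Q \right)} = 15 - 6 Q$ ($q{\left(Q \right)} = 2 - \left(-1 - 12 + 6 Q\right) = 2 - \left(-13 + 6 Q\right) = 15 - 6 Q$)
$\left(186 + q{\left(18 \right)}\right) 389 = \left(186 + \left(15 - 108\right)\right) 389 = \left(186 - 93\right) 389 = 93 \cdot 389 = 36177$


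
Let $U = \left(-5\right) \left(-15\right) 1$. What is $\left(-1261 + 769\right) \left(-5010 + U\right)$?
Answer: $2428020$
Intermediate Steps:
$U = 75$ ($U = 75 \cdot 1 = 75$)
$\left(-1261 + 769\right) \left(-5010 + U\right) = \left(-1261 + 769\right) \left(-5010 + 75\right) = \left(-492\right) \left(-4935\right) = 2428020$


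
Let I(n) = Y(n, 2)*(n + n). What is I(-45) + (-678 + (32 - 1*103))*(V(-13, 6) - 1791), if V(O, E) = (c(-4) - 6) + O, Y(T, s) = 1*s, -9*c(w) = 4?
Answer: 12202586/9 ≈ 1.3558e+6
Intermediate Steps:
c(w) = -4/9 (c(w) = -1/9*4 = -4/9)
Y(T, s) = s
V(O, E) = -58/9 + O (V(O, E) = (-4/9 - 6) + O = -58/9 + O)
I(n) = 4*n (I(n) = 2*(n + n) = 2*(2*n) = 4*n)
I(-45) + (-678 + (32 - 1*103))*(V(-13, 6) - 1791) = 4*(-45) + (-678 + (32 - 1*103))*((-58/9 - 13) - 1791) = -180 + (-678 + (32 - 103))*(-175/9 - 1791) = -180 + (-678 - 71)*(-16294/9) = -180 - 749*(-16294/9) = -180 + 12204206/9 = 12202586/9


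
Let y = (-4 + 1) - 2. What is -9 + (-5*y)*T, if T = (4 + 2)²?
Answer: 891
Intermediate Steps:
y = -5 (y = -3 - 2 = -5)
T = 36 (T = 6² = 36)
-9 + (-5*y)*T = -9 - 5*(-5)*36 = -9 + 25*36 = -9 + 900 = 891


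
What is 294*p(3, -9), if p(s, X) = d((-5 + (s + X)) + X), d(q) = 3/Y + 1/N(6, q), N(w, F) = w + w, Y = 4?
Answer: 245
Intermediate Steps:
N(w, F) = 2*w
d(q) = ⅚ (d(q) = 3/4 + 1/(2*6) = 3*(¼) + 1/12 = ¾ + 1*(1/12) = ¾ + 1/12 = ⅚)
p(s, X) = ⅚
294*p(3, -9) = 294*(⅚) = 245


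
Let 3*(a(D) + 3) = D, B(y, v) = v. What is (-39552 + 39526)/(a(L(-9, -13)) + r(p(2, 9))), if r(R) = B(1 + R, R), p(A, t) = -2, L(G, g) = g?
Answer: 39/14 ≈ 2.7857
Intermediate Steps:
r(R) = R
a(D) = -3 + D/3
(-39552 + 39526)/(a(L(-9, -13)) + r(p(2, 9))) = (-39552 + 39526)/((-3 + (⅓)*(-13)) - 2) = -26/((-3 - 13/3) - 2) = -26/(-22/3 - 2) = -26/(-28/3) = -26*(-3/28) = 39/14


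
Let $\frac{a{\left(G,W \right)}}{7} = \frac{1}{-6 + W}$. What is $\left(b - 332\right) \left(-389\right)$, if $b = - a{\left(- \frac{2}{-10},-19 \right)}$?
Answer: $\frac{3225977}{25} \approx 1.2904 \cdot 10^{5}$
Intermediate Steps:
$a{\left(G,W \right)} = \frac{7}{-6 + W}$
$b = \frac{7}{25}$ ($b = - \frac{7}{-6 - 19} = - \frac{7}{-25} = - \frac{7 \left(-1\right)}{25} = \left(-1\right) \left(- \frac{7}{25}\right) = \frac{7}{25} \approx 0.28$)
$\left(b - 332\right) \left(-389\right) = \left(\frac{7}{25} - 332\right) \left(-389\right) = \left(- \frac{8293}{25}\right) \left(-389\right) = \frac{3225977}{25}$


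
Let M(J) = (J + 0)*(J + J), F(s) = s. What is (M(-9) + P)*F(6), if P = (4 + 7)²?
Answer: 1698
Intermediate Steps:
P = 121 (P = 11² = 121)
M(J) = 2*J² (M(J) = J*(2*J) = 2*J²)
(M(-9) + P)*F(6) = (2*(-9)² + 121)*6 = (2*81 + 121)*6 = (162 + 121)*6 = 283*6 = 1698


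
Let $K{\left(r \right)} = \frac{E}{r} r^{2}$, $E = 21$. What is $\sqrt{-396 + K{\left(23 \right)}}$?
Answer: $\sqrt{87} \approx 9.3274$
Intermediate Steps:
$K{\left(r \right)} = 21 r$ ($K{\left(r \right)} = \frac{21}{r} r^{2} = 21 r$)
$\sqrt{-396 + K{\left(23 \right)}} = \sqrt{-396 + 21 \cdot 23} = \sqrt{-396 + 483} = \sqrt{87}$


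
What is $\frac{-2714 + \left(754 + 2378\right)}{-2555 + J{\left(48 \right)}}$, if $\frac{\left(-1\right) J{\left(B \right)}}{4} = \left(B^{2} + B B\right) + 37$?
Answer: $- \frac{418}{21135} \approx -0.019778$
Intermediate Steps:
$J{\left(B \right)} = -148 - 8 B^{2}$ ($J{\left(B \right)} = - 4 \left(\left(B^{2} + B B\right) + 37\right) = - 4 \left(\left(B^{2} + B^{2}\right) + 37\right) = - 4 \left(2 B^{2} + 37\right) = - 4 \left(37 + 2 B^{2}\right) = -148 - 8 B^{2}$)
$\frac{-2714 + \left(754 + 2378\right)}{-2555 + J{\left(48 \right)}} = \frac{-2714 + \left(754 + 2378\right)}{-2555 - \left(148 + 8 \cdot 48^{2}\right)} = \frac{-2714 + 3132}{-2555 - 18580} = \frac{418}{-2555 - 18580} = \frac{418}{-21135} = 418 \left(- \frac{1}{21135}\right) = - \frac{418}{21135}$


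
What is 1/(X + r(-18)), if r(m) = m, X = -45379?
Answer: -1/45397 ≈ -2.2028e-5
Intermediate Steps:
1/(X + r(-18)) = 1/(-45379 - 18) = 1/(-45397) = -1/45397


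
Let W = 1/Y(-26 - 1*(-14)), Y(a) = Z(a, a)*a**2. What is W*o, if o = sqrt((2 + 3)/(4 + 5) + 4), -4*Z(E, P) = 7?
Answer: -sqrt(41)/756 ≈ -0.0084697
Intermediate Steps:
Z(E, P) = -7/4 (Z(E, P) = -1/4*7 = -7/4)
Y(a) = -7*a**2/4
W = -1/252 (W = 1/(-7*(-26 - 1*(-14))**2/4) = 1/(-7*(-26 + 14)**2/4) = 1/(-7/4*(-12)**2) = 1/(-7/4*144) = 1/(-252) = -1/252 ≈ -0.0039683)
o = sqrt(41)/3 (o = sqrt(5/9 + 4) = sqrt(41/9) = sqrt(41)/3 ≈ 2.1344)
W*o = -sqrt(41)/756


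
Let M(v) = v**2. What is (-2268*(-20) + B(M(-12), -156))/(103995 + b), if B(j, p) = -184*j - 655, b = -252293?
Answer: -18209/148298 ≈ -0.12279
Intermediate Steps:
B(j, p) = -655 - 184*j
(-2268*(-20) + B(M(-12), -156))/(103995 + b) = (-2268*(-20) + (-655 - 184*(-12)**2))/(103995 - 252293) = (45360 + (-655 - 184*144))/(-148298) = (45360 + (-655 - 26496))*(-1/148298) = (45360 - 27151)*(-1/148298) = 18209*(-1/148298) = -18209/148298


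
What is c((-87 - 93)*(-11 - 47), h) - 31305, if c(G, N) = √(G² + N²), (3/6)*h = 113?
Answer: -31305 + 2*√27261169 ≈ -20863.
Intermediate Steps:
h = 226 (h = 2*113 = 226)
c((-87 - 93)*(-11 - 47), h) - 31305 = √(((-87 - 93)*(-11 - 47))² + 226²) - 31305 = √((-180*(-58))² + 51076) - 31305 = √(10440² + 51076) - 31305 = √(108993600 + 51076) - 31305 = √109044676 - 31305 = 2*√27261169 - 31305 = -31305 + 2*√27261169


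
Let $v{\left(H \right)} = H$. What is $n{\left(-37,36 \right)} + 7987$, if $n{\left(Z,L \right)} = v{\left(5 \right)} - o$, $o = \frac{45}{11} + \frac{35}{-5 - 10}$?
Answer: $\frac{263678}{33} \approx 7990.2$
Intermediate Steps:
$o = \frac{58}{33}$ ($o = 45 \cdot \frac{1}{11} + \frac{35}{-5 - 10} = \frac{45}{11} + \frac{35}{-15} = \frac{45}{11} + 35 \left(- \frac{1}{15}\right) = \frac{45}{11} - \frac{7}{3} = \frac{58}{33} \approx 1.7576$)
$n{\left(Z,L \right)} = \frac{107}{33}$ ($n{\left(Z,L \right)} = 5 - \frac{58}{33} = \frac{107}{33}$)
$n{\left(-37,36 \right)} + 7987 = \frac{107}{33} + 7987 = \frac{263678}{33}$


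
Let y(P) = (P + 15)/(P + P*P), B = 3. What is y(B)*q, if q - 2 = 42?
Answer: 66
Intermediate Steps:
q = 44 (q = 2 + 42 = 44)
y(P) = (15 + P)/(P + P**2)
y(B)*q = ((15 + 3)/(3*(1 + 3)))*44 = ((1/3)*18/4)*44 = ((1/3)*(1/4)*18)*44 = (3/2)*44 = 66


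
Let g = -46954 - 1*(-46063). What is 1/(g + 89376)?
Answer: 1/88485 ≈ 1.1301e-5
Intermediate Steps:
g = -891 (g = -46954 + 46063 = -891)
1/(g + 89376) = 1/(-891 + 89376) = 1/88485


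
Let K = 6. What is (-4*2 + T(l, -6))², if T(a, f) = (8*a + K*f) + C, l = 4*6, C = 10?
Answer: 24964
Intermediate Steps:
l = 24
T(a, f) = 10 + 6*f + 8*a (T(a, f) = (8*a + 6*f) + 10 = (6*f + 8*a) + 10 = 10 + 6*f + 8*a)
(-4*2 + T(l, -6))² = (-4*2 + (10 + 6*(-6) + 8*24))² = (-8 + (10 - 36 + 192))² = (-8 + 166)² = 158² = 24964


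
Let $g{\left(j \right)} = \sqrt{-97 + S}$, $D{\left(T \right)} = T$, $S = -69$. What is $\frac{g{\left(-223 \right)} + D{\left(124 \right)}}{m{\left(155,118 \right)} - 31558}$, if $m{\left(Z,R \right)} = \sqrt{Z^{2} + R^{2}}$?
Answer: $- \frac{3913192}{995869415} - \frac{124 \sqrt{37949}}{995869415} - \frac{31558 i \sqrt{166}}{995869415} - \frac{i \sqrt{6299534}}{995869415} \approx -0.0039537 - 0.0004108 i$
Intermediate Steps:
$g{\left(j \right)} = i \sqrt{166}$ ($g{\left(j \right)} = \sqrt{-97 - 69} = \sqrt{-166} = i \sqrt{166}$)
$m{\left(Z,R \right)} = \sqrt{R^{2} + Z^{2}}$
$\frac{g{\left(-223 \right)} + D{\left(124 \right)}}{m{\left(155,118 \right)} - 31558} = \frac{i \sqrt{166} + 124}{\sqrt{118^{2} + 155^{2}} - 31558} = \frac{124 + i \sqrt{166}}{\sqrt{13924 + 24025} - 31558} = \frac{124 + i \sqrt{166}}{\sqrt{37949} - 31558} = \frac{124 + i \sqrt{166}}{-31558 + \sqrt{37949}}$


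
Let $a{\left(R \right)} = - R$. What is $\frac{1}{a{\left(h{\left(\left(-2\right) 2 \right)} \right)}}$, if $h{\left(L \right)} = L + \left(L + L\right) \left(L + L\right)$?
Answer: $- \frac{1}{60} \approx -0.016667$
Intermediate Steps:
$h{\left(L \right)} = L + 4 L^{2}$ ($h{\left(L \right)} = L + 2 L 2 L = L + 4 L^{2}$)
$\frac{1}{a{\left(h{\left(\left(-2\right) 2 \right)} \right)}} = \frac{1}{\left(-1\right) \left(-2\right) 2 \left(1 + 4 \left(\left(-2\right) 2\right)\right)} = \frac{1}{\left(-1\right) \left(- 4 \left(1 + 4 \left(-4\right)\right)\right)} = \frac{1}{\left(-1\right) \left(- 4 \left(1 - 16\right)\right)} = \frac{1}{\left(-1\right) \left(\left(-4\right) \left(-15\right)\right)} = \frac{1}{\left(-1\right) 60} = \frac{1}{-60} = - \frac{1}{60}$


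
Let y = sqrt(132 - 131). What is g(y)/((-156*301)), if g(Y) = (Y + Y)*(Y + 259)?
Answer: -10/903 ≈ -0.011074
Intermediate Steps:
y = 1 (y = sqrt(1) = 1)
g(Y) = 2*Y*(259 + Y) (g(Y) = (2*Y)*(259 + Y) = 2*Y*(259 + Y))
g(y)/((-156*301)) = (2*1*(259 + 1))/((-156*301)) = (2*1*260)/(-46956) = 520*(-1/46956) = -10/903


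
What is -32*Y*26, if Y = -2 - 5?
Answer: 5824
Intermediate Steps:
Y = -7
-32*Y*26 = -32*(-7)*26 = 224*26 = 5824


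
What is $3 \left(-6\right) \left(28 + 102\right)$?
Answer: $-2340$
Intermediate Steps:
$3 \left(-6\right) \left(28 + 102\right) = \left(-18\right) 130 = -2340$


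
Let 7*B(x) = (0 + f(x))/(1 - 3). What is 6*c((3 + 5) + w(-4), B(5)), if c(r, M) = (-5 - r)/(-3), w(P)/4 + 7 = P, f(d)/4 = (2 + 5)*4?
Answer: -62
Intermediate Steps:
f(d) = 112 (f(d) = 4*((2 + 5)*4) = 4*(7*4) = 4*28 = 112)
w(P) = -28 + 4*P
B(x) = -8 (B(x) = ((0 + 112)/(1 - 3))/7 = (112/(-2))/7 = (112*(-½))/7 = (⅐)*(-56) = -8)
c(r, M) = 5/3 + r/3 (c(r, M) = (-5 - r)*(-⅓) = 5/3 + r/3)
6*c((3 + 5) + w(-4), B(5)) = 6*(5/3 + ((3 + 5) + (-28 + 4*(-4)))/3) = 6*(5/3 + (8 + (-28 - 16))/3) = 6*(5/3 + (8 - 44)/3) = 6*(5/3 + (⅓)*(-36)) = 6*(5/3 - 12) = 6*(-31/3) = -62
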